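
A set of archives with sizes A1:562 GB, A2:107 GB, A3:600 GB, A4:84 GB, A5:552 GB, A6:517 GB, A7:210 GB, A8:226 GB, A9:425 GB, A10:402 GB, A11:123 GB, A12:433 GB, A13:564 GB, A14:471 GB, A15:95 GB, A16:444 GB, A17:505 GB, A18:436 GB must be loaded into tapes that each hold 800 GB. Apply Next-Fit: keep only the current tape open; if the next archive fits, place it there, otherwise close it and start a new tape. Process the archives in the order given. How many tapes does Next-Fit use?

Put A1 (562 GB) in tape 1; 238 GB remain.
Put A2 (107 GB) in tape 1; 131 GB remain.
Put A3 (600 GB) in tape 2; 200 GB remain.
Put A4 (84 GB) in tape 2; 116 GB remain.
Put A5 (552 GB) in tape 3; 248 GB remain.
Put A6 (517 GB) in tape 4; 283 GB remain.
Put A7 (210 GB) in tape 4; 73 GB remain.
Put A8 (226 GB) in tape 5; 574 GB remain.
Put A9 (425 GB) in tape 5; 149 GB remain.
Put A10 (402 GB) in tape 6; 398 GB remain.
Put A11 (123 GB) in tape 6; 275 GB remain.
Put A12 (433 GB) in tape 7; 367 GB remain.
Put A13 (564 GB) in tape 8; 236 GB remain.
Put A14 (471 GB) in tape 9; 329 GB remain.
Put A15 (95 GB) in tape 9; 234 GB remain.
Put A16 (444 GB) in tape 10; 356 GB remain.
Put A17 (505 GB) in tape 11; 295 GB remain.
Put A18 (436 GB) in tape 12; 364 GB remain.
Final tapes: [562,107] [600,84] [552] [517,210] [226,425] [402,123] [433] [564] [471,95] [444] [505] [436].

12 tapes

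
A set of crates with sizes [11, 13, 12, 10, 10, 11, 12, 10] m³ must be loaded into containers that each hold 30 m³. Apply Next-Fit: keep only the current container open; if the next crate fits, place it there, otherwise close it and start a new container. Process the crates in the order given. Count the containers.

4 containers

container 1: place 11 m³, 19 m³ left
container 1: place 13 m³, 6 m³ left
container 2: place 12 m³, 18 m³ left
container 2: place 10 m³, 8 m³ left
container 3: place 10 m³, 20 m³ left
container 3: place 11 m³, 9 m³ left
container 4: place 12 m³, 18 m³ left
container 4: place 10 m³, 8 m³ left
Final containers: [11,13] [12,10] [10,11] [12,10].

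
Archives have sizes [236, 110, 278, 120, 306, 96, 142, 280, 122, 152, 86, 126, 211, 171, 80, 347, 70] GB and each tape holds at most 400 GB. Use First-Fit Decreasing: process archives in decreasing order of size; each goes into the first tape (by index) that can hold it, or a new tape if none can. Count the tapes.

Sorted descending: 347, 306, 280, 278, 236, 211, 171, 152, 142, 126, 122, 120, 110, 96, 86, 80, 70.
tape 1: place 347 GB, 53 GB left
tape 2: place 306 GB, 94 GB left
tape 3: place 280 GB, 120 GB left
tape 4: place 278 GB, 122 GB left
tape 5: place 236 GB, 164 GB left
tape 6: place 211 GB, 189 GB left
tape 6: place 171 GB, 18 GB left
tape 5: place 152 GB, 12 GB left
tape 7: place 142 GB, 258 GB left
tape 7: place 126 GB, 132 GB left
tape 4: place 122 GB, 0 GB left
tape 3: place 120 GB, 0 GB left
tape 7: place 110 GB, 22 GB left
tape 8: place 96 GB, 304 GB left
tape 2: place 86 GB, 8 GB left
tape 8: place 80 GB, 224 GB left
tape 8: place 70 GB, 154 GB left
Final tapes: [347] [306,86] [280,120] [278,122] [236,152] [211,171] [142,126,110] [96,80,70].

8 tapes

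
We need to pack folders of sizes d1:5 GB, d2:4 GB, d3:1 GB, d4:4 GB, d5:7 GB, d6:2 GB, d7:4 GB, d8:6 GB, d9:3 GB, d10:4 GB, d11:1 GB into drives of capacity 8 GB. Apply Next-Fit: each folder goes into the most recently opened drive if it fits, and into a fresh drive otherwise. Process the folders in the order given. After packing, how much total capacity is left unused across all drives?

15

d1 (5 GB) → drive 1 (remaining 3 GB)
d2 (4 GB) → drive 2 (remaining 4 GB)
d3 (1 GB) → drive 2 (remaining 3 GB)
d4 (4 GB) → drive 3 (remaining 4 GB)
d5 (7 GB) → drive 4 (remaining 1 GB)
d6 (2 GB) → drive 5 (remaining 6 GB)
d7 (4 GB) → drive 5 (remaining 2 GB)
d8 (6 GB) → drive 6 (remaining 2 GB)
d9 (3 GB) → drive 7 (remaining 5 GB)
d10 (4 GB) → drive 7 (remaining 1 GB)
d11 (1 GB) → drive 7 (remaining 0 GB)
7 drives × 8 GB = 56 GB; used 41 GB; unused 15 GB.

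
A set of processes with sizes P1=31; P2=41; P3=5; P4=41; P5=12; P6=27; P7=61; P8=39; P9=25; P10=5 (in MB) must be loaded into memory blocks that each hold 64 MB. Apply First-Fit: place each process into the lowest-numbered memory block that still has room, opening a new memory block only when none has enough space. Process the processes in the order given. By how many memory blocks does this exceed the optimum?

1

First-Fit: [31,5,12,5] [41] [41] [27,25] [61] [39] → 6 memory blocks.
Total size 287 MB; any packing needs at least ⌈287/64⌉ = 5 memory blocks.
An optimal packing achieves that bound: [61] [41,12,5,5] [41] [39,25] [31,27] → 5 memory blocks.
Excess: 6 − 5 = 1.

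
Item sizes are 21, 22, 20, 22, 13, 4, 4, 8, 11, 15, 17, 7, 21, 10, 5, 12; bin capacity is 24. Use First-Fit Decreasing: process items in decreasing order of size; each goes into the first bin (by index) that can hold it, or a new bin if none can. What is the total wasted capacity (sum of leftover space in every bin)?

28

Sorted descending: 22, 22, 21, 21, 20, 17, 15, 13, 12, 11, 10, 8, 7, 5, 4, 4.
22 → bin 1 (remaining 2)
22 → bin 2 (remaining 2)
21 → bin 3 (remaining 3)
21 → bin 4 (remaining 3)
20 → bin 5 (remaining 4)
17 → bin 6 (remaining 7)
15 → bin 7 (remaining 9)
13 → bin 8 (remaining 11)
12 → bin 9 (remaining 12)
11 → bin 8 (remaining 0)
10 → bin 9 (remaining 2)
8 → bin 7 (remaining 1)
7 → bin 6 (remaining 0)
5 → bin 10 (remaining 19)
4 → bin 5 (remaining 0)
4 → bin 10 (remaining 15)
10 bins × 24 = 240; used 212; unused 28.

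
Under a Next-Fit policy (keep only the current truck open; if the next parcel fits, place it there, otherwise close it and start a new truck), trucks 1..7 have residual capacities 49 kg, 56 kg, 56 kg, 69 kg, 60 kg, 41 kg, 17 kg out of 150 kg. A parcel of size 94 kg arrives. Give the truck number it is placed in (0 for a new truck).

0

Next-Fit only looks at truck 7, which has 17 kg free.
94 kg does not fit, so a new truck is opened.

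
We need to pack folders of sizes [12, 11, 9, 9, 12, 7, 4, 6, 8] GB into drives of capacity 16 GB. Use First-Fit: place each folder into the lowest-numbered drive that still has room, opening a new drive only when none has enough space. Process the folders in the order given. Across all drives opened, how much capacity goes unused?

drive 1: place 12 GB, 4 GB left
drive 2: place 11 GB, 5 GB left
drive 3: place 9 GB, 7 GB left
drive 4: place 9 GB, 7 GB left
drive 5: place 12 GB, 4 GB left
drive 3: place 7 GB, 0 GB left
drive 1: place 4 GB, 0 GB left
drive 4: place 6 GB, 1 GB left
drive 6: place 8 GB, 8 GB left
6 drives × 16 GB = 96 GB; used 78 GB; unused 18 GB.

18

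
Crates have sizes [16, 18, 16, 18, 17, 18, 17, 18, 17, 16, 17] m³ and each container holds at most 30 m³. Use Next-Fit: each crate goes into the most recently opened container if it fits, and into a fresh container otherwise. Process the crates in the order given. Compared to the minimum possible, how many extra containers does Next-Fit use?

0

Next-Fit: [16] [18] [16] [18] [17] [18] [17] [18] [17] [16] [17] → 11 containers.
11 crates exceed 15 m³ (half the capacity), and no two of those can share a container, so at least 11 containers are needed.
So 11 is already optimal.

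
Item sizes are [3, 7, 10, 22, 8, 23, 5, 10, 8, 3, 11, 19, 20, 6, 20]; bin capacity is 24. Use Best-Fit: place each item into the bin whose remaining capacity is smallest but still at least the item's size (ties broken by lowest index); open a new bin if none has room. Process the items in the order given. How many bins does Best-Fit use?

3 → bin 1 (remaining 21)
7 → bin 1 (remaining 14)
10 → bin 1 (remaining 4)
22 → bin 2 (remaining 2)
8 → bin 3 (remaining 16)
23 → bin 4 (remaining 1)
5 → bin 3 (remaining 11)
10 → bin 3 (remaining 1)
8 → bin 5 (remaining 16)
3 → bin 1 (remaining 1)
11 → bin 5 (remaining 5)
19 → bin 6 (remaining 5)
20 → bin 7 (remaining 4)
6 → bin 8 (remaining 18)
20 → bin 9 (remaining 4)

9 bins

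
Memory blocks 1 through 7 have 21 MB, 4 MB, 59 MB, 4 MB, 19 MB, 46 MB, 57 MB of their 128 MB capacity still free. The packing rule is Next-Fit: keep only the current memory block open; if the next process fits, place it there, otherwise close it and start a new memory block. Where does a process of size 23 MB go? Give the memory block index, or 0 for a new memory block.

Next-Fit only looks at memory block 7, which has 57 MB free.
23 MB fits there.

7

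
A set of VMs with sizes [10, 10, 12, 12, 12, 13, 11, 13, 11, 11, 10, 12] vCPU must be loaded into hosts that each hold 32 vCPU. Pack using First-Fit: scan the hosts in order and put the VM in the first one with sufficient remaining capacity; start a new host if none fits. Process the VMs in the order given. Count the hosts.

Put 10 vCPU in host 1; 22 vCPU remain.
Put 10 vCPU in host 1; 12 vCPU remain.
Put 12 vCPU in host 1; 0 vCPU remain.
Put 12 vCPU in host 2; 20 vCPU remain.
Put 12 vCPU in host 2; 8 vCPU remain.
Put 13 vCPU in host 3; 19 vCPU remain.
Put 11 vCPU in host 3; 8 vCPU remain.
Put 13 vCPU in host 4; 19 vCPU remain.
Put 11 vCPU in host 4; 8 vCPU remain.
Put 11 vCPU in host 5; 21 vCPU remain.
Put 10 vCPU in host 5; 11 vCPU remain.
Put 12 vCPU in host 6; 20 vCPU remain.

6 hosts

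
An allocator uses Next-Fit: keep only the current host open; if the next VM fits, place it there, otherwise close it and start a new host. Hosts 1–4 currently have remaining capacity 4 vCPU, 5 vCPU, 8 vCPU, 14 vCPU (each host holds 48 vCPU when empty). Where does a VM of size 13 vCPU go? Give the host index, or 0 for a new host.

Next-Fit only looks at host 4, which has 14 vCPU free.
13 vCPU fits there.

4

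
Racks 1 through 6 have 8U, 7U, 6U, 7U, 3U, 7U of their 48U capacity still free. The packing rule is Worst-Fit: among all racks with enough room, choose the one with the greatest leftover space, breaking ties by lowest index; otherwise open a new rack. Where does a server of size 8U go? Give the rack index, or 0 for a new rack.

Racks with room: rack 1 (8U).
Most room is rack 1 with 8U free.

1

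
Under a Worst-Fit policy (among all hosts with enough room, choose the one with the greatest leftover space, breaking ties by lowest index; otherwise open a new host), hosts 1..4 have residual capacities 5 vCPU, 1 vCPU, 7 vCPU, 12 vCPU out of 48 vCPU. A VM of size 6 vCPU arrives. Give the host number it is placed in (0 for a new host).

4

Hosts with room: host 3 (7 vCPU), host 4 (12 vCPU).
Most room is host 4 with 12 vCPU free.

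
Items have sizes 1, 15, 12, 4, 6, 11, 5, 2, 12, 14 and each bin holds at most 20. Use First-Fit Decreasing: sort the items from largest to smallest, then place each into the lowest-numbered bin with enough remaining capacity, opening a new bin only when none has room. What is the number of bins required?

Sorted descending: 15, 14, 12, 12, 11, 6, 5, 4, 2, 1.
bin 1: place 15, 5 left
bin 2: place 14, 6 left
bin 3: place 12, 8 left
bin 4: place 12, 8 left
bin 5: place 11, 9 left
bin 2: place 6, 0 left
bin 1: place 5, 0 left
bin 3: place 4, 4 left
bin 3: place 2, 2 left
bin 3: place 1, 1 left
Final bins: [15,5] [14,6] [12,4,2,1] [12] [11].

5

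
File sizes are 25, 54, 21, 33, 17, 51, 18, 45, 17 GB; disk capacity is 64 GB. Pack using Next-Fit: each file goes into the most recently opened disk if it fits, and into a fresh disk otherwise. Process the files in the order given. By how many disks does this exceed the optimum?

2

Next-Fit: [25] [54] [21,33] [17] [51] [18,45] [17] → 7 disks.
Total size 281 GB; any packing needs at least ⌈281/64⌉ = 5 disks.
An optimal packing achieves that bound: [54] [51] [45,18] [33,25] [21,17,17] → 5 disks.
Excess: 7 − 5 = 2.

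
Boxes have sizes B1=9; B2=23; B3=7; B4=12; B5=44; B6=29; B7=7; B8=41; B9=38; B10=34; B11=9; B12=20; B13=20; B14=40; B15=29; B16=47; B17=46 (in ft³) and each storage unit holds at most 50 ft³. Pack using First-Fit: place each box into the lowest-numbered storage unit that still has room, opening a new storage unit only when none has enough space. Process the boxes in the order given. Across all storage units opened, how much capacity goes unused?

B1 (9 ft³) → storage unit 1 (remaining 41 ft³)
B2 (23 ft³) → storage unit 1 (remaining 18 ft³)
B3 (7 ft³) → storage unit 1 (remaining 11 ft³)
B4 (12 ft³) → storage unit 2 (remaining 38 ft³)
B5 (44 ft³) → storage unit 3 (remaining 6 ft³)
B6 (29 ft³) → storage unit 2 (remaining 9 ft³)
B7 (7 ft³) → storage unit 1 (remaining 4 ft³)
B8 (41 ft³) → storage unit 4 (remaining 9 ft³)
B9 (38 ft³) → storage unit 5 (remaining 12 ft³)
B10 (34 ft³) → storage unit 6 (remaining 16 ft³)
B11 (9 ft³) → storage unit 2 (remaining 0 ft³)
B12 (20 ft³) → storage unit 7 (remaining 30 ft³)
B13 (20 ft³) → storage unit 7 (remaining 10 ft³)
B14 (40 ft³) → storage unit 8 (remaining 10 ft³)
B15 (29 ft³) → storage unit 9 (remaining 21 ft³)
B16 (47 ft³) → storage unit 10 (remaining 3 ft³)
B17 (46 ft³) → storage unit 11 (remaining 4 ft³)
11 storage units × 50 ft³ = 550 ft³; used 455 ft³; unused 95 ft³.

95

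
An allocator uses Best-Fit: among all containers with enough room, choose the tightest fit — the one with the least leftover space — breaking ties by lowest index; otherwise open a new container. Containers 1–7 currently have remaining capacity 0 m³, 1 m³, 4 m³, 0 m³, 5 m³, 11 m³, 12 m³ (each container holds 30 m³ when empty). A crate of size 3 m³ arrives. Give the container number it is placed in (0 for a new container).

Containers with room: container 3 (4 m³), container 5 (5 m³), container 6 (11 m³), container 7 (12 m³).
Tightest fit is container 3 with 4 m³ free.

3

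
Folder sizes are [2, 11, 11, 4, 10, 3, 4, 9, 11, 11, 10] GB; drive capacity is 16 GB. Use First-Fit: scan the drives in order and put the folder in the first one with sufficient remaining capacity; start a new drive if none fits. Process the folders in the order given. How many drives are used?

7

drive 1: place 2 GB, 14 GB left
drive 1: place 11 GB, 3 GB left
drive 2: place 11 GB, 5 GB left
drive 2: place 4 GB, 1 GB left
drive 3: place 10 GB, 6 GB left
drive 1: place 3 GB, 0 GB left
drive 3: place 4 GB, 2 GB left
drive 4: place 9 GB, 7 GB left
drive 5: place 11 GB, 5 GB left
drive 6: place 11 GB, 5 GB left
drive 7: place 10 GB, 6 GB left
Final drives: [2,11,3] [11,4] [10,4] [9] [11] [11] [10].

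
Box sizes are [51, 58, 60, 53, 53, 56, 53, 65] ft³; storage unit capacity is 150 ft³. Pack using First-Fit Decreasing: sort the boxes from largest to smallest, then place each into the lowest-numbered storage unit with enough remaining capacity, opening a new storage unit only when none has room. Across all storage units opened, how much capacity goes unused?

Sorted descending: 65, 60, 58, 56, 53, 53, 53, 51.
Put 65 ft³ in storage unit 1; 85 ft³ remain.
Put 60 ft³ in storage unit 1; 25 ft³ remain.
Put 58 ft³ in storage unit 2; 92 ft³ remain.
Put 56 ft³ in storage unit 2; 36 ft³ remain.
Put 53 ft³ in storage unit 3; 97 ft³ remain.
Put 53 ft³ in storage unit 3; 44 ft³ remain.
Put 53 ft³ in storage unit 4; 97 ft³ remain.
Put 51 ft³ in storage unit 4; 46 ft³ remain.
4 storage units × 150 ft³ = 600 ft³; used 449 ft³; unused 151 ft³.

151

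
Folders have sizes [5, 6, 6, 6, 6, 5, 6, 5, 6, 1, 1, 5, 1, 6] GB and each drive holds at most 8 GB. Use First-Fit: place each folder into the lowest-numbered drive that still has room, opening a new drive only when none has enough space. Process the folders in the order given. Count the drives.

11

5 GB → drive 1 (remaining 3 GB)
6 GB → drive 2 (remaining 2 GB)
6 GB → drive 3 (remaining 2 GB)
6 GB → drive 4 (remaining 2 GB)
6 GB → drive 5 (remaining 2 GB)
5 GB → drive 6 (remaining 3 GB)
6 GB → drive 7 (remaining 2 GB)
5 GB → drive 8 (remaining 3 GB)
6 GB → drive 9 (remaining 2 GB)
1 GB → drive 1 (remaining 2 GB)
1 GB → drive 1 (remaining 1 GB)
5 GB → drive 10 (remaining 3 GB)
1 GB → drive 1 (remaining 0 GB)
6 GB → drive 11 (remaining 2 GB)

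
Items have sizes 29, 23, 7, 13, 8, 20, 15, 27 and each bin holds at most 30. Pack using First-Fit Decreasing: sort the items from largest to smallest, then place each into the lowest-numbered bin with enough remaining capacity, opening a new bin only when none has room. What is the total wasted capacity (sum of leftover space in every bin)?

Sorted descending: 29, 27, 23, 20, 15, 13, 8, 7.
bin 1: place 29, 1 left
bin 2: place 27, 3 left
bin 3: place 23, 7 left
bin 4: place 20, 10 left
bin 5: place 15, 15 left
bin 5: place 13, 2 left
bin 4: place 8, 2 left
bin 3: place 7, 0 left
5 bins × 30 = 150; used 142; unused 8.

8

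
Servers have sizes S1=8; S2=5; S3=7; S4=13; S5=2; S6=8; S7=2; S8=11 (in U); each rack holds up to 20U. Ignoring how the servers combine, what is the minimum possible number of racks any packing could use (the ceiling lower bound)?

Total size = 8 + 5 + 7 + 13 + 2 + 8 + 2 + 11 = 56U.
⌈56 / 20⌉ = 3.

3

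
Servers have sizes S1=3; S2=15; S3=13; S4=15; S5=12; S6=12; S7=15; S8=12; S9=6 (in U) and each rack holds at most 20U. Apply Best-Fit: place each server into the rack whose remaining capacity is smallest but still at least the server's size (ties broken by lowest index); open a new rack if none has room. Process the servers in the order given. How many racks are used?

7

rack 1: place S1 (3U), 17U left
rack 1: place S2 (15U), 2U left
rack 2: place S3 (13U), 7U left
rack 3: place S4 (15U), 5U left
rack 4: place S5 (12U), 8U left
rack 5: place S6 (12U), 8U left
rack 6: place S7 (15U), 5U left
rack 7: place S8 (12U), 8U left
rack 2: place S9 (6U), 1U left
Final racks: [3,15] [13,6] [15] [12] [12] [15] [12].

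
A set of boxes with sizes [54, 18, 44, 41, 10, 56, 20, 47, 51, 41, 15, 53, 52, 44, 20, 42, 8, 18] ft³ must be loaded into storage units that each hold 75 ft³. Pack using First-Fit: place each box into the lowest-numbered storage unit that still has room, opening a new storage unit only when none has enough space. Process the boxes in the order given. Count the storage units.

54 ft³ → storage unit 1 (remaining 21 ft³)
18 ft³ → storage unit 1 (remaining 3 ft³)
44 ft³ → storage unit 2 (remaining 31 ft³)
41 ft³ → storage unit 3 (remaining 34 ft³)
10 ft³ → storage unit 2 (remaining 21 ft³)
56 ft³ → storage unit 4 (remaining 19 ft³)
20 ft³ → storage unit 2 (remaining 1 ft³)
47 ft³ → storage unit 5 (remaining 28 ft³)
51 ft³ → storage unit 6 (remaining 24 ft³)
41 ft³ → storage unit 7 (remaining 34 ft³)
15 ft³ → storage unit 3 (remaining 19 ft³)
53 ft³ → storage unit 8 (remaining 22 ft³)
52 ft³ → storage unit 9 (remaining 23 ft³)
44 ft³ → storage unit 10 (remaining 31 ft³)
20 ft³ → storage unit 5 (remaining 8 ft³)
42 ft³ → storage unit 11 (remaining 33 ft³)
8 ft³ → storage unit 3 (remaining 11 ft³)
18 ft³ → storage unit 4 (remaining 1 ft³)

11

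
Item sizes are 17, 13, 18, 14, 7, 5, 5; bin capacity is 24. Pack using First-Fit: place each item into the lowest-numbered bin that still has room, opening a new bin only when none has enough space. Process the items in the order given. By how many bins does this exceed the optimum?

0

First-Fit: [17,7] [13,5,5] [18] [14] → 4 bins.
Total size 79; any packing needs at least ⌈79/24⌉ = 4 bins.
So 4 is already optimal.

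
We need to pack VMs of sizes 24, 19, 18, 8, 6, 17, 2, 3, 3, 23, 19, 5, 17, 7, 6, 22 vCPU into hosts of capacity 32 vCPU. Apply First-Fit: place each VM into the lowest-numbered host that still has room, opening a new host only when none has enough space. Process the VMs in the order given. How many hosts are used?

8

host 1: place 24 vCPU, 8 vCPU left
host 2: place 19 vCPU, 13 vCPU left
host 3: place 18 vCPU, 14 vCPU left
host 1: place 8 vCPU, 0 vCPU left
host 2: place 6 vCPU, 7 vCPU left
host 4: place 17 vCPU, 15 vCPU left
host 2: place 2 vCPU, 5 vCPU left
host 2: place 3 vCPU, 2 vCPU left
host 3: place 3 vCPU, 11 vCPU left
host 5: place 23 vCPU, 9 vCPU left
host 6: place 19 vCPU, 13 vCPU left
host 3: place 5 vCPU, 6 vCPU left
host 7: place 17 vCPU, 15 vCPU left
host 4: place 7 vCPU, 8 vCPU left
host 3: place 6 vCPU, 0 vCPU left
host 8: place 22 vCPU, 10 vCPU left
Final hosts: [24,8] [19,6,2,3] [18,3,5,6] [17,7] [23] [19] [17] [22].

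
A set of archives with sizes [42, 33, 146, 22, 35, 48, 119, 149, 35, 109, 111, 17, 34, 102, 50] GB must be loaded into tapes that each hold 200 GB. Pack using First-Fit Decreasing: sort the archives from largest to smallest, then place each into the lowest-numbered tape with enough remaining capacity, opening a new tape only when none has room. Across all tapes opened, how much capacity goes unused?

148

Sorted descending: 149, 146, 119, 111, 109, 102, 50, 48, 42, 35, 35, 34, 33, 22, 17.
149 GB → tape 1 (remaining 51 GB)
146 GB → tape 2 (remaining 54 GB)
119 GB → tape 3 (remaining 81 GB)
111 GB → tape 4 (remaining 89 GB)
109 GB → tape 5 (remaining 91 GB)
102 GB → tape 6 (remaining 98 GB)
50 GB → tape 1 (remaining 1 GB)
48 GB → tape 2 (remaining 6 GB)
42 GB → tape 3 (remaining 39 GB)
35 GB → tape 3 (remaining 4 GB)
35 GB → tape 4 (remaining 54 GB)
34 GB → tape 4 (remaining 20 GB)
33 GB → tape 5 (remaining 58 GB)
22 GB → tape 5 (remaining 36 GB)
17 GB → tape 4 (remaining 3 GB)
6 tapes × 200 GB = 1200 GB; used 1052 GB; unused 148 GB.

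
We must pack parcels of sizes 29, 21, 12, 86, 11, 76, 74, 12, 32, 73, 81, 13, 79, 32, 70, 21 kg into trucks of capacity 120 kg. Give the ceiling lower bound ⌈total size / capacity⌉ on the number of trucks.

Total size = 29 + 21 + 12 + 86 + 11 + 76 + 74 + 12 + 32 + 73 + 81 + 13 + 79 + 32 + 70 + 21 = 722 kg.
⌈722 / 120⌉ = 7.

7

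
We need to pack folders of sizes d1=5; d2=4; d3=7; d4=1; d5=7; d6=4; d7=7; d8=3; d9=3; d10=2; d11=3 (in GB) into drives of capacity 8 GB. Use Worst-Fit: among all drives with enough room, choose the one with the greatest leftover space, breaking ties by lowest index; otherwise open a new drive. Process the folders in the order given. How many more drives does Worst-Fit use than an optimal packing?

1

Worst-Fit: [5,3] [4,1,2] [7] [7] [4,3] [7] [3] → 7 drives.
Total size 46 GB; any packing needs at least ⌈46/8⌉ = 6 drives.
An optimal packing achieves that bound: [7,1] [7] [7] [5,3] [4,4] [3,3,2] → 6 drives.
Excess: 7 − 6 = 1.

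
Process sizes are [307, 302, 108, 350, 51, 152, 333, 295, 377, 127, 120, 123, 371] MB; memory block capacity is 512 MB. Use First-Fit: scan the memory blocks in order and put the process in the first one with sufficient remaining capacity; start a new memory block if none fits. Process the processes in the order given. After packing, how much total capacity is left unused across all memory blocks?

Put 307 MB in memory block 1; 205 MB remain.
Put 302 MB in memory block 2; 210 MB remain.
Put 108 MB in memory block 1; 97 MB remain.
Put 350 MB in memory block 3; 162 MB remain.
Put 51 MB in memory block 1; 46 MB remain.
Put 152 MB in memory block 2; 58 MB remain.
Put 333 MB in memory block 4; 179 MB remain.
Put 295 MB in memory block 5; 217 MB remain.
Put 377 MB in memory block 6; 135 MB remain.
Put 127 MB in memory block 3; 35 MB remain.
Put 120 MB in memory block 4; 59 MB remain.
Put 123 MB in memory block 5; 94 MB remain.
Put 371 MB in memory block 7; 141 MB remain.
7 memory blocks × 512 MB = 3584 MB; used 3016 MB; unused 568 MB.

568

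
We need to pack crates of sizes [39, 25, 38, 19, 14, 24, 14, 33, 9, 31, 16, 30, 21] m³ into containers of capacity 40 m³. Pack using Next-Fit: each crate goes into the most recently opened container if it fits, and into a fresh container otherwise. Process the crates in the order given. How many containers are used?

10

container 1: place 39 m³, 1 m³ left
container 2: place 25 m³, 15 m³ left
container 3: place 38 m³, 2 m³ left
container 4: place 19 m³, 21 m³ left
container 4: place 14 m³, 7 m³ left
container 5: place 24 m³, 16 m³ left
container 5: place 14 m³, 2 m³ left
container 6: place 33 m³, 7 m³ left
container 7: place 9 m³, 31 m³ left
container 7: place 31 m³, 0 m³ left
container 8: place 16 m³, 24 m³ left
container 9: place 30 m³, 10 m³ left
container 10: place 21 m³, 19 m³ left
Final containers: [39] [25] [38] [19,14] [24,14] [33] [9,31] [16] [30] [21].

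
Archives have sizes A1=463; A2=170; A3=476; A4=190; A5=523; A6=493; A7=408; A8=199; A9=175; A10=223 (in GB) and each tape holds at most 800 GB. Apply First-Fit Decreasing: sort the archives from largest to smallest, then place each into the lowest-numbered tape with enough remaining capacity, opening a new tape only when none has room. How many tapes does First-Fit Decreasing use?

5

Sorted descending: 523, 493, 476, 463, 408, 223, 199, 190, 175, 170.
tape 1: place 523 GB, 277 GB left
tape 2: place 493 GB, 307 GB left
tape 3: place 476 GB, 324 GB left
tape 4: place 463 GB, 337 GB left
tape 5: place 408 GB, 392 GB left
tape 1: place 223 GB, 54 GB left
tape 2: place 199 GB, 108 GB left
tape 3: place 190 GB, 134 GB left
tape 4: place 175 GB, 162 GB left
tape 5: place 170 GB, 222 GB left
Final tapes: [523,223] [493,199] [476,190] [463,175] [408,170].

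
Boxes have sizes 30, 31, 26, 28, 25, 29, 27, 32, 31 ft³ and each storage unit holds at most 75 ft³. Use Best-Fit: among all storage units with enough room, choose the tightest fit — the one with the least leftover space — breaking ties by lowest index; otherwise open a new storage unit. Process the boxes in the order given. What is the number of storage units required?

5 storage units

storage unit 1: place 30 ft³, 45 ft³ left
storage unit 1: place 31 ft³, 14 ft³ left
storage unit 2: place 26 ft³, 49 ft³ left
storage unit 2: place 28 ft³, 21 ft³ left
storage unit 3: place 25 ft³, 50 ft³ left
storage unit 3: place 29 ft³, 21 ft³ left
storage unit 4: place 27 ft³, 48 ft³ left
storage unit 4: place 32 ft³, 16 ft³ left
storage unit 5: place 31 ft³, 44 ft³ left
Final storage units: [30,31] [26,28] [25,29] [27,32] [31].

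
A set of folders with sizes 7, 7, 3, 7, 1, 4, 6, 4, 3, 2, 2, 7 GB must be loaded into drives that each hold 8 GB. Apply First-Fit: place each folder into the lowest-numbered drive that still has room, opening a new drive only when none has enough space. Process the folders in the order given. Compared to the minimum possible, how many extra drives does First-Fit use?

First-Fit: [7,1] [7] [3,4] [7] [6,2] [4,3] [2] [7] → 8 drives.
Total size 53 GB; any packing needs at least ⌈53/8⌉ = 7 drives.
An optimal packing achieves that bound: [7,1] [7] [7] [7] [6,2] [4,4] [3,3,2] → 7 drives.
Excess: 8 − 7 = 1.

1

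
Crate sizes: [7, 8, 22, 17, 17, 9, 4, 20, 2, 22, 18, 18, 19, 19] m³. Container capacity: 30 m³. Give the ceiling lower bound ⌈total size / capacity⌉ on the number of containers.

7 containers

Total size = 7 + 8 + 22 + 17 + 17 + 9 + 4 + 20 + 2 + 22 + 18 + 18 + 19 + 19 = 202 m³.
⌈202 / 30⌉ = 7.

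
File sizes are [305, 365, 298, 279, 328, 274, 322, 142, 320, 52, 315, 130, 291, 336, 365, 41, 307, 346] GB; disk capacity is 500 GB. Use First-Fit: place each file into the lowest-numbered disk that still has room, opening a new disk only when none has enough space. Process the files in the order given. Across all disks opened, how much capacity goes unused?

2184

disk 1: place 305 GB, 195 GB left
disk 2: place 365 GB, 135 GB left
disk 3: place 298 GB, 202 GB left
disk 4: place 279 GB, 221 GB left
disk 5: place 328 GB, 172 GB left
disk 6: place 274 GB, 226 GB left
disk 7: place 322 GB, 178 GB left
disk 1: place 142 GB, 53 GB left
disk 8: place 320 GB, 180 GB left
disk 1: place 52 GB, 1 GB left
disk 9: place 315 GB, 185 GB left
disk 2: place 130 GB, 5 GB left
disk 10: place 291 GB, 209 GB left
disk 11: place 336 GB, 164 GB left
disk 12: place 365 GB, 135 GB left
disk 3: place 41 GB, 161 GB left
disk 13: place 307 GB, 193 GB left
disk 14: place 346 GB, 154 GB left
14 disks × 500 GB = 7000 GB; used 4816 GB; unused 2184 GB.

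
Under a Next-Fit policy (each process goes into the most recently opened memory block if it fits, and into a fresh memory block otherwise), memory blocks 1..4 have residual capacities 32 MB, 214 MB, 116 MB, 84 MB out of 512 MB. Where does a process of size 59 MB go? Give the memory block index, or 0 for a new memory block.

4

Next-Fit only looks at memory block 4, which has 84 MB free.
59 MB fits there.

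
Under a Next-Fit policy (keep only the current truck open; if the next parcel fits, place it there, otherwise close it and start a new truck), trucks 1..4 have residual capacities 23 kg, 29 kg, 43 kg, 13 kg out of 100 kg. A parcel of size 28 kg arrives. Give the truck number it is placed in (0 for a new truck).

0

Next-Fit only looks at truck 4, which has 13 kg free.
28 kg does not fit, so a new truck is opened.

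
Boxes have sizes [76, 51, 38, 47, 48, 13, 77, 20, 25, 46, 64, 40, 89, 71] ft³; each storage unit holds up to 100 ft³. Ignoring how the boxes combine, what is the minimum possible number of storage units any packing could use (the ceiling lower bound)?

8

Total size = 76 + 51 + 38 + 47 + 48 + 13 + 77 + 20 + 25 + 46 + 64 + 40 + 89 + 71 = 705 ft³.
⌈705 / 100⌉ = 8.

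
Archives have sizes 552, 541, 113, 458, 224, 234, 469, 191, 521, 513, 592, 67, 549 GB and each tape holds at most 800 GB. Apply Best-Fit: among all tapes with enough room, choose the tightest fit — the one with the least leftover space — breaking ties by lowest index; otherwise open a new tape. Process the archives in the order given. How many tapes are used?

tape 1: place 552 GB, 248 GB left
tape 2: place 541 GB, 259 GB left
tape 1: place 113 GB, 135 GB left
tape 3: place 458 GB, 342 GB left
tape 2: place 224 GB, 35 GB left
tape 3: place 234 GB, 108 GB left
tape 4: place 469 GB, 331 GB left
tape 4: place 191 GB, 140 GB left
tape 5: place 521 GB, 279 GB left
tape 6: place 513 GB, 287 GB left
tape 7: place 592 GB, 208 GB left
tape 3: place 67 GB, 41 GB left
tape 8: place 549 GB, 251 GB left
Final tapes: [552,113] [541,224] [458,234,67] [469,191] [521] [513] [592] [549].

8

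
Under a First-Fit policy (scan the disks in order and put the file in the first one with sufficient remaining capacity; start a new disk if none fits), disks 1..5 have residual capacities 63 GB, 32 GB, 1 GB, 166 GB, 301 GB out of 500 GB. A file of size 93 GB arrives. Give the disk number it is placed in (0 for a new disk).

Disks with room: disk 4 (166 GB), disk 5 (301 GB).
The first with room is disk 4.

4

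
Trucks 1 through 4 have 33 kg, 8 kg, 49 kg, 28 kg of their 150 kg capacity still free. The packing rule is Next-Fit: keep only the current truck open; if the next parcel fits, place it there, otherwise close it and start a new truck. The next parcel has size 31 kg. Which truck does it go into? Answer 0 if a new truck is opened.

Next-Fit only looks at truck 4, which has 28 kg free.
31 kg does not fit, so a new truck is opened.

0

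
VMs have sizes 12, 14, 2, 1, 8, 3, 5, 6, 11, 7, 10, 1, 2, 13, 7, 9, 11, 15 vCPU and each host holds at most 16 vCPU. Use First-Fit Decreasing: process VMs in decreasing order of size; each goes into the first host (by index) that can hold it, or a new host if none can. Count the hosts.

9

Sorted descending: 15, 14, 13, 12, 11, 11, 10, 9, 8, 7, 7, 6, 5, 3, 2, 2, 1, 1.
15 vCPU → host 1 (remaining 1 vCPU)
14 vCPU → host 2 (remaining 2 vCPU)
13 vCPU → host 3 (remaining 3 vCPU)
12 vCPU → host 4 (remaining 4 vCPU)
11 vCPU → host 5 (remaining 5 vCPU)
11 vCPU → host 6 (remaining 5 vCPU)
10 vCPU → host 7 (remaining 6 vCPU)
9 vCPU → host 8 (remaining 7 vCPU)
8 vCPU → host 9 (remaining 8 vCPU)
7 vCPU → host 8 (remaining 0 vCPU)
7 vCPU → host 9 (remaining 1 vCPU)
6 vCPU → host 7 (remaining 0 vCPU)
5 vCPU → host 5 (remaining 0 vCPU)
3 vCPU → host 3 (remaining 0 vCPU)
2 vCPU → host 2 (remaining 0 vCPU)
2 vCPU → host 4 (remaining 2 vCPU)
1 vCPU → host 1 (remaining 0 vCPU)
1 vCPU → host 4 (remaining 1 vCPU)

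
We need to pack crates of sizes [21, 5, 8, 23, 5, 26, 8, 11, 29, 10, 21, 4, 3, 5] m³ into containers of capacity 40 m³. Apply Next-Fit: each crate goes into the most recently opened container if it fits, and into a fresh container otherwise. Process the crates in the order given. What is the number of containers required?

6 containers

Put 21 m³ in container 1; 19 m³ remain.
Put 5 m³ in container 1; 14 m³ remain.
Put 8 m³ in container 1; 6 m³ remain.
Put 23 m³ in container 2; 17 m³ remain.
Put 5 m³ in container 2; 12 m³ remain.
Put 26 m³ in container 3; 14 m³ remain.
Put 8 m³ in container 3; 6 m³ remain.
Put 11 m³ in container 4; 29 m³ remain.
Put 29 m³ in container 4; 0 m³ remain.
Put 10 m³ in container 5; 30 m³ remain.
Put 21 m³ in container 5; 9 m³ remain.
Put 4 m³ in container 5; 5 m³ remain.
Put 3 m³ in container 5; 2 m³ remain.
Put 5 m³ in container 6; 35 m³ remain.
Final containers: [21,5,8] [23,5] [26,8] [11,29] [10,21,4,3] [5].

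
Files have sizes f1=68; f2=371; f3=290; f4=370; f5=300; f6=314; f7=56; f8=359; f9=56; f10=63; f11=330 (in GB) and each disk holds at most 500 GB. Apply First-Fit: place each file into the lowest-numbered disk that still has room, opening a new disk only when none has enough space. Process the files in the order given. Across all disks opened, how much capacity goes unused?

f1 (68 GB) → disk 1 (remaining 432 GB)
f2 (371 GB) → disk 1 (remaining 61 GB)
f3 (290 GB) → disk 2 (remaining 210 GB)
f4 (370 GB) → disk 3 (remaining 130 GB)
f5 (300 GB) → disk 4 (remaining 200 GB)
f6 (314 GB) → disk 5 (remaining 186 GB)
f7 (56 GB) → disk 1 (remaining 5 GB)
f8 (359 GB) → disk 6 (remaining 141 GB)
f9 (56 GB) → disk 2 (remaining 154 GB)
f10 (63 GB) → disk 2 (remaining 91 GB)
f11 (330 GB) → disk 7 (remaining 170 GB)
7 disks × 500 GB = 3500 GB; used 2577 GB; unused 923 GB.

923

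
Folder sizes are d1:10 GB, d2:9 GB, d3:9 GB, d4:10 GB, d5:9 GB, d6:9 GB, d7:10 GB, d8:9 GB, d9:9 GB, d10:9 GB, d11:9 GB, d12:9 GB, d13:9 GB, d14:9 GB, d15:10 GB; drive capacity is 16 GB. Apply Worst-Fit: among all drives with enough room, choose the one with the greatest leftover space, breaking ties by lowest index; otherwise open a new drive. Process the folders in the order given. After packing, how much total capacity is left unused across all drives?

101

Put d1 (10 GB) in drive 1; 6 GB remain.
Put d2 (9 GB) in drive 2; 7 GB remain.
Put d3 (9 GB) in drive 3; 7 GB remain.
Put d4 (10 GB) in drive 4; 6 GB remain.
Put d5 (9 GB) in drive 5; 7 GB remain.
Put d6 (9 GB) in drive 6; 7 GB remain.
Put d7 (10 GB) in drive 7; 6 GB remain.
Put d8 (9 GB) in drive 8; 7 GB remain.
Put d9 (9 GB) in drive 9; 7 GB remain.
Put d10 (9 GB) in drive 10; 7 GB remain.
Put d11 (9 GB) in drive 11; 7 GB remain.
Put d12 (9 GB) in drive 12; 7 GB remain.
Put d13 (9 GB) in drive 13; 7 GB remain.
Put d14 (9 GB) in drive 14; 7 GB remain.
Put d15 (10 GB) in drive 15; 6 GB remain.
15 drives × 16 GB = 240 GB; used 139 GB; unused 101 GB.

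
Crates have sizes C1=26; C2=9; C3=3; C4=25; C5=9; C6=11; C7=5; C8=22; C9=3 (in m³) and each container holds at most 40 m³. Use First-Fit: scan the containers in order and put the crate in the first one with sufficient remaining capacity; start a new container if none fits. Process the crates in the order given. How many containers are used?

3

C1 (26 m³) → container 1 (remaining 14 m³)
C2 (9 m³) → container 1 (remaining 5 m³)
C3 (3 m³) → container 1 (remaining 2 m³)
C4 (25 m³) → container 2 (remaining 15 m³)
C5 (9 m³) → container 2 (remaining 6 m³)
C6 (11 m³) → container 3 (remaining 29 m³)
C7 (5 m³) → container 2 (remaining 1 m³)
C8 (22 m³) → container 3 (remaining 7 m³)
C9 (3 m³) → container 3 (remaining 4 m³)
Final containers: [26,9,3] [25,9,5] [11,22,3].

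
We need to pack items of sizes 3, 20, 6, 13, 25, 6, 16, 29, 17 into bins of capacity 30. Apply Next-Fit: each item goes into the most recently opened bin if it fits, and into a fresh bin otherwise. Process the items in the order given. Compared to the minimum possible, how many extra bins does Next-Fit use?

Next-Fit: [3,20,6] [13] [25] [6,16] [29] [17] → 6 bins.
Total size 135; any packing needs at least ⌈135/30⌉ = 5 bins.
An optimal packing achieves that bound: [29] [25,3] [20,6] [17,13] [16,6] → 5 bins.
Excess: 6 − 5 = 1.

1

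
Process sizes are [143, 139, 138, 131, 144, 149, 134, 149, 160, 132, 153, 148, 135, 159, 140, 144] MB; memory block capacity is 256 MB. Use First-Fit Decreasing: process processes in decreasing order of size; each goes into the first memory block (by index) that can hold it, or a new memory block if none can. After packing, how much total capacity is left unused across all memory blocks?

1798

Sorted descending: 160, 159, 153, 149, 149, 148, 144, 144, 143, 140, 139, 138, 135, 134, 132, 131.
memory block 1: place 160 MB, 96 MB left
memory block 2: place 159 MB, 97 MB left
memory block 3: place 153 MB, 103 MB left
memory block 4: place 149 MB, 107 MB left
memory block 5: place 149 MB, 107 MB left
memory block 6: place 148 MB, 108 MB left
memory block 7: place 144 MB, 112 MB left
memory block 8: place 144 MB, 112 MB left
memory block 9: place 143 MB, 113 MB left
memory block 10: place 140 MB, 116 MB left
memory block 11: place 139 MB, 117 MB left
memory block 12: place 138 MB, 118 MB left
memory block 13: place 135 MB, 121 MB left
memory block 14: place 134 MB, 122 MB left
memory block 15: place 132 MB, 124 MB left
memory block 16: place 131 MB, 125 MB left
16 memory blocks × 256 MB = 4096 MB; used 2298 MB; unused 1798 MB.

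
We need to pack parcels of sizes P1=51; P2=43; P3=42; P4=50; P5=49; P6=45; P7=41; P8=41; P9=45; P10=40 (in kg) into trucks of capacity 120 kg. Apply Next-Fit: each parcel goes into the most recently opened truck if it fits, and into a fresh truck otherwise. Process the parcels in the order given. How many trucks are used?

5 trucks

truck 1: place P1 (51 kg), 69 kg left
truck 1: place P2 (43 kg), 26 kg left
truck 2: place P3 (42 kg), 78 kg left
truck 2: place P4 (50 kg), 28 kg left
truck 3: place P5 (49 kg), 71 kg left
truck 3: place P6 (45 kg), 26 kg left
truck 4: place P7 (41 kg), 79 kg left
truck 4: place P8 (41 kg), 38 kg left
truck 5: place P9 (45 kg), 75 kg left
truck 5: place P10 (40 kg), 35 kg left
Final trucks: [51,43] [42,50] [49,45] [41,41] [45,40].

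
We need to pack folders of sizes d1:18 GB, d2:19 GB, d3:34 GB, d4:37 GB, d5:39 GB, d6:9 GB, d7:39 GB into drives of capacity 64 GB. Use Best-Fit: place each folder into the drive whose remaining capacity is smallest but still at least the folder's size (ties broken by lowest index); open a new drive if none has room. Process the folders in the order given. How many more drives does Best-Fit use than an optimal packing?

1

Best-Fit: [18,19] [34] [37] [39,9] [39] → 5 drives.
Total size 195 GB; any packing needs at least ⌈195/64⌉ = 4 drives.
An optimal packing achieves that bound: [39,19] [39,18] [37,9] [34] → 4 drives.
Excess: 5 − 4 = 1.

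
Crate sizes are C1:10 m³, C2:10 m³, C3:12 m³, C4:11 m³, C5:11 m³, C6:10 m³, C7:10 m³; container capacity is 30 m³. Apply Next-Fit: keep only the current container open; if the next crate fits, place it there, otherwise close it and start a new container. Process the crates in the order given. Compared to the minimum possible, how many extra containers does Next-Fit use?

1

Next-Fit: [10,10] [12,11] [11,10] [10] → 4 containers.
Total size 74 m³; any packing needs at least ⌈74/30⌉ = 3 containers.
An optimal packing achieves that bound: [12,11] [11,10] [10,10,10] → 3 containers.
Excess: 4 − 3 = 1.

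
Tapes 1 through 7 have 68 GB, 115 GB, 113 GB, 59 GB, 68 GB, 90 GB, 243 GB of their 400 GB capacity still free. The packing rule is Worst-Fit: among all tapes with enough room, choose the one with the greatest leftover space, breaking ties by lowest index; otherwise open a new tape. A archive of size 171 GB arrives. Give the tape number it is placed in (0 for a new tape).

Tapes with room: tape 7 (243 GB).
Most room is tape 7 with 243 GB free.

7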